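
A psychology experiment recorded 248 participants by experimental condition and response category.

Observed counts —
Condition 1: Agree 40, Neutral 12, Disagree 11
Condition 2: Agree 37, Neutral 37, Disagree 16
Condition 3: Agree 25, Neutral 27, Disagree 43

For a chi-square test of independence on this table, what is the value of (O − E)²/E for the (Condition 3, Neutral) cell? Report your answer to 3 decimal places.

Row total (Condition 3) = 95; column total (Neutral) = 76; N = 248.
Expected count E = 95 × 76 / 248 = 29.1129.
Contribution = (O − E)²/E = (27 − 29.1129)² / 29.1129 = 0.153.

0.153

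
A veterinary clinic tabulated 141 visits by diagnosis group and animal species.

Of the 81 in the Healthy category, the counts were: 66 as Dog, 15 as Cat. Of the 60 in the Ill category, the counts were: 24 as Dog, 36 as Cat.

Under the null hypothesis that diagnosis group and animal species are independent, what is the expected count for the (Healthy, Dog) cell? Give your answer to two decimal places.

Row total (Healthy) = 81; column total (Dog) = 90; grand total N = 141.
Expected count = (row total × column total) / N = 81 × 90 / 141 = 51.70.

51.70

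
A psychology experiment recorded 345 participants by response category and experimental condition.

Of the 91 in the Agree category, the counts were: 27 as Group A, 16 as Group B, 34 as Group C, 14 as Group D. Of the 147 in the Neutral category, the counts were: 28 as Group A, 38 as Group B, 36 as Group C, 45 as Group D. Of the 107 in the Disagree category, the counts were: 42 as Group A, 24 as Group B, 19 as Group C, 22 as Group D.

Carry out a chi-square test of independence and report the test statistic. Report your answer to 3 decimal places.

24.410

Row totals: 91, 147, 107. Column totals: 97, 78, 89, 81. Grand total N = 345.
Expected counts (row total × column total / N):
  Agree, Group A: 91×97/345 = 25.58551
  Agree, Group B: 91×78/345 = 20.57391
  Agree, Group C: 91×89/345 = 23.47536
  Agree, Group D: 91×81/345 = 21.36522
  Neutral, Group A: 147×97/345 = 41.33043
  Neutral, Group B: 147×78/345 = 33.23478
  Neutral, Group C: 147×89/345 = 37.92174
  Neutral, Group D: 147×81/345 = 34.51304
  Disagree, Group A: 107×97/345 = 30.08406
  Disagree, Group B: 107×78/345 = 24.19130
  Disagree, Group C: 107×89/345 = 27.60290
  Disagree, Group D: 107×81/345 = 25.12174
Contributions (O − E)²/E:
  (27 − 25.58551)²/25.58551 = 0.0782
  (16 − 20.57391)²/20.57391 = 1.0169
  (34 − 23.47536)²/23.47536 = 4.7185
  (14 − 21.36522)²/21.36522 = 2.5390
  (28 − 41.33043)²/41.33043 = 4.2995
  (38 − 33.23478)²/33.23478 = 0.6832
  (36 − 37.92174)²/37.92174 = 0.0974
  (45 − 34.51304)²/34.51304 = 3.1865
  (42 − 30.08406)²/30.08406 = 4.7198
  (24 − 24.19130)²/24.19130 = 0.0015
  (19 − 27.60290)²/27.60290 = 2.6812
  (22 − 25.12174)²/25.12174 = 0.3879
χ² = 0.0782 + 1.0169 + 4.7185 + 2.5390 + 4.2995 + 0.6832 + 0.0974 + 3.1865 + 4.7198 + 0.0015 + 2.6812 + 0.3879 = 24.410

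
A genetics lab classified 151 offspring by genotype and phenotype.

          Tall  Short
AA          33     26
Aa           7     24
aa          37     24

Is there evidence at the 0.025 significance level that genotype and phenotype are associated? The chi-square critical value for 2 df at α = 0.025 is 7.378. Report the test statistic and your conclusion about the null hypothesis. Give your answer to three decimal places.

Row totals: 59, 31, 61. Column totals: 77, 74. Grand total N = 151.
Expected counts (row total × column total / N):
  AA, Tall: 59×77/151 = 30.0861
  AA, Short: 59×74/151 = 28.9139
  Aa, Tall: 31×77/151 = 15.8079
  Aa, Short: 31×74/151 = 15.1921
  aa, Tall: 61×77/151 = 31.1060
  aa, Short: 61×74/151 = 29.8940
Contributions (O − E)²/E:
  (33 − 30.0861)²/30.0861 = 0.2822
  (26 − 28.9139)²/28.9139 = 0.2937
  (7 − 15.8079)²/15.8079 = 4.9076
  (24 − 15.1921)²/15.1921 = 5.1065
  (37 − 31.1060)²/31.1060 = 1.1168
  (24 − 29.8940)²/29.8940 = 1.1621
χ² = 0.2822 + 0.2937 + 4.9076 + 5.1065 + 1.1168 + 1.1621 = 12.869
df = (3−1)(2−1) = 2. Since 12.869 > 7.378, reject the null hypothesis of independence at α = 0.025.

12.869; reject H₀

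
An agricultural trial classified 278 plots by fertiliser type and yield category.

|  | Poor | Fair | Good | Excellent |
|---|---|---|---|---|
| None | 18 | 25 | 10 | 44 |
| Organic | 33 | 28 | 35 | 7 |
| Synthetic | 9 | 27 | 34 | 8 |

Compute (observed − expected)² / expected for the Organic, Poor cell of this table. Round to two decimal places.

Row total (Organic) = 103; column total (Poor) = 60; N = 278.
Expected count E = 103 × 60 / 278 = 22.230.
Contribution = (O − E)²/E = (33 − 22.230)² / 22.230 = 5.22.

5.22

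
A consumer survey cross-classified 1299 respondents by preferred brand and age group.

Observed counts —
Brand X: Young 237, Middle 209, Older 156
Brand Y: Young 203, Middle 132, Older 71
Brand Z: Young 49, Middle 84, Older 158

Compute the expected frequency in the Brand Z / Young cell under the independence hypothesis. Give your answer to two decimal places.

109.55

Row total (Brand Z) = 291; column total (Young) = 489; grand total N = 1299.
Expected count = (row total × column total) / N = 291 × 489 / 1299 = 109.55.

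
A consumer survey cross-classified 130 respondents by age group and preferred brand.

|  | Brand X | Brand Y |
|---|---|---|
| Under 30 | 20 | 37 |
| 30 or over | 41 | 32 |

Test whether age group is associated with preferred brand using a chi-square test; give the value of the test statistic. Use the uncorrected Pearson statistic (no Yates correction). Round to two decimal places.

5.71

Row totals: 57, 73. Column totals: 61, 69. Grand total N = 130.
Expected counts (row total × column total / N):
  Under 30, Brand X: 57×61/130 = 26.746
  Under 30, Brand Y: 57×69/130 = 30.254
  30 or over, Brand X: 73×61/130 = 34.254
  30 or over, Brand Y: 73×69/130 = 38.746
Contributions (O − E)²/E:
  (20 − 26.746)²/26.746 = 1.7015
  (37 − 30.254)²/30.254 = 1.5042
  (41 − 34.254)²/34.254 = 1.3286
  (32 − 38.746)²/38.746 = 1.1745
χ² = 1.7015 + 1.5042 + 1.3286 + 1.1745 = 5.71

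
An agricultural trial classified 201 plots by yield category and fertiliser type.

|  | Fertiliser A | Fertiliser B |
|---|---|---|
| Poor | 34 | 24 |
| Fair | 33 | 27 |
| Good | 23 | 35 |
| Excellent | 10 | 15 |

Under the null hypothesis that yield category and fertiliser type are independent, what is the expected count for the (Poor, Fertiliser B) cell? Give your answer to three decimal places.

Row total (Poor) = 58; column total (Fertiliser B) = 101; grand total N = 201.
Expected count = (row total × column total) / N = 58 × 101 / 201 = 29.144.

29.144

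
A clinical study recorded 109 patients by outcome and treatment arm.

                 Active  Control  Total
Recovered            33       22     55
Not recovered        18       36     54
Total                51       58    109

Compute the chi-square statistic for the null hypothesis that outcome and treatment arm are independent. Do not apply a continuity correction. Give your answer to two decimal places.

7.78

Grand total N = 109.
Expected counts (row total × column total / N):
  Recovered, Active: 55×51/109 = 25.734
  Recovered, Control: 55×58/109 = 29.266
  Not recovered, Active: 54×51/109 = 25.266
  Not recovered, Control: 54×58/109 = 28.734
Contributions (O − E)²/E:
  (33 − 25.734)²/25.734 = 2.0516
  (22 − 29.266)²/29.266 = 1.8040
  (18 − 25.266)²/25.266 = 2.0896
  (36 − 28.734)²/28.734 = 1.8374
χ² = 2.0516 + 1.8040 + 2.0896 + 1.8374 = 7.78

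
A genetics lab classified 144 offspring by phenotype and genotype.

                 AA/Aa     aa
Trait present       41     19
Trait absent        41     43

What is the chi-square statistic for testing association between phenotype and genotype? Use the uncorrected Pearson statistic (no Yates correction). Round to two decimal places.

Row totals: 60, 84. Column totals: 82, 62. Grand total N = 144.
Expected counts (row total × column total / N):
  Trait present, AA/Aa: 60×82/144 = 34.167
  Trait present, aa: 60×62/144 = 25.833
  Trait absent, AA/Aa: 84×82/144 = 47.833
  Trait absent, aa: 84×62/144 = 36.167
Contributions (O − E)²/E:
  (41 − 34.167)²/34.167 = 1.3665
  (19 − 25.833)²/25.833 = 1.8074
  (41 − 47.833)²/47.833 = 0.9761
  (43 − 36.167)²/36.167 = 1.2910
χ² = 1.3665 + 1.8074 + 0.9761 + 1.2910 = 5.44

5.44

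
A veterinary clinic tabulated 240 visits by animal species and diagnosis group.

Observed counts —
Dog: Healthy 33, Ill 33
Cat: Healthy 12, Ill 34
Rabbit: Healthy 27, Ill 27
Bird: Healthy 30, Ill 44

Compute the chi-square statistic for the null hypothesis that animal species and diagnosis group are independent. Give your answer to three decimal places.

7.949

Row totals: 66, 46, 54, 74. Column totals: 102, 138. Grand total N = 240.
Expected counts (row total × column total / N):
  Dog, Healthy: 66×102/240 = 28.0500
  Dog, Ill: 66×138/240 = 37.9500
  Cat, Healthy: 46×102/240 = 19.5500
  Cat, Ill: 46×138/240 = 26.4500
  Rabbit, Healthy: 54×102/240 = 22.9500
  Rabbit, Ill: 54×138/240 = 31.0500
  Bird, Healthy: 74×102/240 = 31.4500
  Bird, Ill: 74×138/240 = 42.5500
Contributions (O − E)²/E:
  (33 − 28.0500)²/28.0500 = 0.8735
  (33 − 37.9500)²/37.9500 = 0.6457
  (12 − 19.5500)²/19.5500 = 2.9157
  (34 − 26.4500)²/26.4500 = 2.1551
  (27 − 22.9500)²/22.9500 = 0.7147
  (27 − 31.0500)²/31.0500 = 0.5283
  (30 − 31.4500)²/31.4500 = 0.0669
  (44 − 42.5500)²/42.5500 = 0.0494
χ² = 0.8735 + 0.6457 + 2.9157 + 2.1551 + 0.7147 + 0.5283 + 0.0669 + 0.0494 = 7.949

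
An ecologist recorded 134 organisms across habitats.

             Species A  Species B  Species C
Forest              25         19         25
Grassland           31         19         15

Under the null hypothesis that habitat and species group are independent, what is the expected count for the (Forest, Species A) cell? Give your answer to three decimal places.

28.836

Row total (Forest) = 69; column total (Species A) = 56; grand total N = 134.
Expected count = (row total × column total) / N = 69 × 56 / 134 = 28.836.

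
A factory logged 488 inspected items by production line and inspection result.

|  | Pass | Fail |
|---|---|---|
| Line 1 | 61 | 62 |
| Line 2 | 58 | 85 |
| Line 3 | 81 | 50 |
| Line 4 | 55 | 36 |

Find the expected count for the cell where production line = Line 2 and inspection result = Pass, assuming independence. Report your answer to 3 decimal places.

74.723

Row total (Line 2) = 143; column total (Pass) = 255; grand total N = 488.
Expected count = (row total × column total) / N = 143 × 255 / 488 = 74.723.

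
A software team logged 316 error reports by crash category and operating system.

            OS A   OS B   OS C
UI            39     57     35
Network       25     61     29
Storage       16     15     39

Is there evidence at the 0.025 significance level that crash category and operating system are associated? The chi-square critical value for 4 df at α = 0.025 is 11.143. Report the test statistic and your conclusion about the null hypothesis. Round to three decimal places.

Row totals: 131, 115, 70. Column totals: 80, 133, 103. Grand total N = 316.
Expected counts (row total × column total / N):
  UI, OS A: 131×80/316 = 33.1646
  UI, OS B: 131×133/316 = 55.1361
  UI, OS C: 131×103/316 = 42.6994
  Network, OS A: 115×80/316 = 29.1139
  Network, OS B: 115×133/316 = 48.4019
  Network, OS C: 115×103/316 = 37.4842
  Storage, OS A: 70×80/316 = 17.7215
  Storage, OS B: 70×133/316 = 29.4620
  Storage, OS C: 70×103/316 = 22.8165
Contributions (O − E)²/E:
  (39 − 33.1646)²/33.1646 = 1.0268
  (57 − 55.1361)²/55.1361 = 0.0630
  (35 − 42.6994)²/42.6994 = 1.3883
  (25 − 29.1139)²/29.1139 = 0.5813
  (61 − 48.4019)²/48.4019 = 3.2790
  (29 − 37.4842)²/37.4842 = 1.9203
  (16 − 17.7215)²/17.7215 = 0.1672
  (15 − 29.4620)²/29.4620 = 7.0990
  (39 − 22.8165)²/22.8165 = 11.4788
χ² = 1.0268 + 0.0630 + 1.3883 + 0.5813 + 3.2790 + 1.9203 + 0.1672 + 7.0990 + 11.4788 = 27.004
df = (3−1)(3−1) = 4. Since 27.004 > 11.143, reject the null hypothesis of independence at α = 0.025.

27.004; reject H₀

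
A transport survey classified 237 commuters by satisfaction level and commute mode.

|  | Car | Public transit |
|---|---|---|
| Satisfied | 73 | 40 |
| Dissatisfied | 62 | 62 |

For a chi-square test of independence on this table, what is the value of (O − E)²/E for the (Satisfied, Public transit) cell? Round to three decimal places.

1.532

Row total (Satisfied) = 113; column total (Public transit) = 102; N = 237.
Expected count E = 113 × 102 / 237 = 48.632911.
Contribution = (O − E)²/E = (40 − 48.632911)² / 48.632911 = 1.532.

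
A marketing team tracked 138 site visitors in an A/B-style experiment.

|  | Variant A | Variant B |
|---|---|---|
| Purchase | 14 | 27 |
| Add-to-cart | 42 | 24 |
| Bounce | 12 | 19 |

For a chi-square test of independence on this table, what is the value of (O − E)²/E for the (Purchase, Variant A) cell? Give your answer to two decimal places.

1.90

Row total (Purchase) = 41; column total (Variant A) = 68; N = 138.
Expected count E = 41 × 68 / 138 = 20.203.
Contribution = (O − E)²/E = (14 − 20.203)² / 20.203 = 1.90.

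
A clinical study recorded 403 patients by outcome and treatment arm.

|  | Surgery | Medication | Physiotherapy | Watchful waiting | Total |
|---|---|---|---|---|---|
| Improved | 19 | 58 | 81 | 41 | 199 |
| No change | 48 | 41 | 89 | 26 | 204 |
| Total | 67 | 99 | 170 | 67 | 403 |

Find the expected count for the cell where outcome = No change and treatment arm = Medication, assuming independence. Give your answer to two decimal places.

Row total (No change) = 204; column total (Medication) = 99; grand total N = 403.
Expected count = (row total × column total) / N = 204 × 99 / 403 = 50.11.

50.11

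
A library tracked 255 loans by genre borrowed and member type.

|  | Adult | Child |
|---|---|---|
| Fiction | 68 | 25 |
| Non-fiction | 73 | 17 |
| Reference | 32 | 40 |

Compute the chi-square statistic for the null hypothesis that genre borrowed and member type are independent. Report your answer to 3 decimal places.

Row totals: 93, 90, 72. Column totals: 173, 82. Grand total N = 255.
Expected counts (row total × column total / N):
  Fiction, Adult: 93×173/255 = 63.0941
  Fiction, Child: 93×82/255 = 29.9059
  Non-fiction, Adult: 90×173/255 = 61.0588
  Non-fiction, Child: 90×82/255 = 28.9412
  Reference, Adult: 72×173/255 = 48.8471
  Reference, Child: 72×82/255 = 23.1529
Contributions (O − E)²/E:
  (68 − 63.0941)²/63.0941 = 0.3815
  (25 − 29.9059)²/29.9059 = 0.8048
  (73 − 61.0588)²/61.0588 = 2.3353
  (17 − 28.9412)²/28.9412 = 4.9270
  (32 − 48.8471)²/48.8471 = 5.8105
  (40 − 23.1529)²/23.1529 = 12.2587
χ² = 0.3815 + 0.8048 + 2.3353 + 4.9270 + 5.8105 + 12.2587 = 26.518

26.518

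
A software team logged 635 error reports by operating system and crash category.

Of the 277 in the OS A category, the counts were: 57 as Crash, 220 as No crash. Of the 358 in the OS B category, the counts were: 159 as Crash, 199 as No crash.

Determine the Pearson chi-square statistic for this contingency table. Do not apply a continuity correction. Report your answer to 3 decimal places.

Row totals: 277, 358. Column totals: 216, 419. Grand total N = 635.
Expected counts (row total × column total / N):
  OS A, Crash: 277×216/635 = 94.2236
  OS A, No crash: 277×419/635 = 182.7764
  OS B, Crash: 358×216/635 = 121.7764
  OS B, No crash: 358×419/635 = 236.2236
Contributions (O − E)²/E:
  (57 − 94.2236)²/94.2236 = 14.7054
  (220 − 182.7764)²/182.7764 = 7.5808
  (159 − 121.7764)²/121.7764 = 11.3782
  (199 − 236.2236)²/236.2236 = 5.8656
χ² = 14.7054 + 7.5808 + 11.3782 + 5.8656 = 39.530

39.530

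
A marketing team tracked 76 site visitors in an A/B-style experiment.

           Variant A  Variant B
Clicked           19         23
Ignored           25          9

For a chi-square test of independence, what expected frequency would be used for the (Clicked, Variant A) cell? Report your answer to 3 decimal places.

Row total (Clicked) = 42; column total (Variant A) = 44; grand total N = 76.
Expected count = (row total × column total) / N = 42 × 44 / 76 = 24.316.

24.316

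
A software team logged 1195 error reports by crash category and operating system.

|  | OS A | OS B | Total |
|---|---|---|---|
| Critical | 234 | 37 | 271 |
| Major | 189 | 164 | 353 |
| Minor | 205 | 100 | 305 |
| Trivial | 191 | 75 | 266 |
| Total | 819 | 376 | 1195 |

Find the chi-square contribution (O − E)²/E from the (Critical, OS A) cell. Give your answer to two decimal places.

Row total (Critical) = 271; column total (OS A) = 819; N = 1195.
Expected count E = 271 × 819 / 1195 = 185.731.
Contribution = (O − E)²/E = (234 − 185.731)² / 185.731 = 12.54.

12.54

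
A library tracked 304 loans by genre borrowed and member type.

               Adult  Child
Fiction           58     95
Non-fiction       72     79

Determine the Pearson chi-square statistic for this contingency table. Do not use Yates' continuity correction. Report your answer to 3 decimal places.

2.966

Row totals: 153, 151. Column totals: 130, 174. Grand total N = 304.
Expected counts (row total × column total / N):
  Fiction, Adult: 153×130/304 = 65.4276
  Fiction, Child: 153×174/304 = 87.5724
  Non-fiction, Adult: 151×130/304 = 64.5724
  Non-fiction, Child: 151×174/304 = 86.4276
Contributions (O − E)²/E:
  (58 − 65.4276)²/65.4276 = 0.8432
  (95 − 87.5724)²/87.5724 = 0.6300
  (72 − 64.5724)²/64.5724 = 0.8544
  (79 − 86.4276)²/86.4276 = 0.6383
χ² = 0.8432 + 0.6300 + 0.8544 + 0.6383 = 2.966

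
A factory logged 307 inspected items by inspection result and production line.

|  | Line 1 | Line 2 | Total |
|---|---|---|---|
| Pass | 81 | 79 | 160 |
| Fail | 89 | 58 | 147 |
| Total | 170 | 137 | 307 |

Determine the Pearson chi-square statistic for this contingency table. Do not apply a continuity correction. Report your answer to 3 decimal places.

Grand total N = 307.
Expected counts (row total × column total / N):
  Pass, Line 1: 160×170/307 = 88.5993
  Pass, Line 2: 160×137/307 = 71.4007
  Fail, Line 1: 147×170/307 = 81.4007
  Fail, Line 2: 147×137/307 = 65.5993
Contributions (O − E)²/E:
  (81 − 88.5993)²/88.5993 = 0.6518
  (79 − 71.4007)²/71.4007 = 0.8088
  (89 − 81.4007)²/81.4007 = 0.7094
  (58 − 65.5993)²/65.5993 = 0.8803
χ² = 0.6518 + 0.8088 + 0.7094 + 0.8803 = 3.050

3.050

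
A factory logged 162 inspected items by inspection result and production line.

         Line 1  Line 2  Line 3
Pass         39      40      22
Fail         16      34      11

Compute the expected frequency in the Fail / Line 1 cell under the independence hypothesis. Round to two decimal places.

Row total (Fail) = 61; column total (Line 1) = 55; grand total N = 162.
Expected count = (row total × column total) / N = 61 × 55 / 162 = 20.71.

20.71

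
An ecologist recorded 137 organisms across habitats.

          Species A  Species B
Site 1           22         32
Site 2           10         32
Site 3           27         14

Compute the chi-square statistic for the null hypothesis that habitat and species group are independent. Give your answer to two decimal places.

Row totals: 54, 42, 41. Column totals: 59, 78. Grand total N = 137.
Expected counts (row total × column total / N):
  Site 1, Species A: 54×59/137 = 23.255
  Site 1, Species B: 54×78/137 = 30.745
  Site 2, Species A: 42×59/137 = 18.088
  Site 2, Species B: 42×78/137 = 23.912
  Site 3, Species A: 41×59/137 = 17.657
  Site 3, Species B: 41×78/137 = 23.343
Contributions (O − E)²/E:
  (22 − 23.255)²/23.255 = 0.0677
  (32 − 30.745)²/30.745 = 0.0512
  (10 − 18.088)²/18.088 = 3.6165
  (32 − 23.912)²/23.912 = 2.7357
  (27 − 17.657)²/17.657 = 4.9437
  (14 − 23.343)²/23.343 = 3.7395
χ² = 0.0677 + 0.0512 + 3.6165 + 2.7357 + 4.9437 + 3.7395 = 15.15

15.15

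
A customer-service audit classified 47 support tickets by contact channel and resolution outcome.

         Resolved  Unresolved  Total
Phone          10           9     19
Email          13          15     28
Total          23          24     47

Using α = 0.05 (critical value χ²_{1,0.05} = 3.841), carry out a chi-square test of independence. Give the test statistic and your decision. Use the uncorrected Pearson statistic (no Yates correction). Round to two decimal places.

Grand total N = 47.
Expected counts (row total × column total / N):
  Phone, Resolved: 19×23/47 = 9.298
  Phone, Unresolved: 19×24/47 = 9.702
  Email, Resolved: 28×23/47 = 13.702
  Email, Unresolved: 28×24/47 = 14.298
Contributions (O − E)²/E:
  (10 − 9.298)²/9.298 = 0.0530
  (9 − 9.702)²/9.702 = 0.0508
  (13 − 13.702)²/13.702 = 0.0360
  (15 − 14.298)²/14.298 = 0.0345
χ² = 0.0530 + 0.0508 + 0.0360 + 0.0345 = 0.17
df = (2−1)(2−1) = 1. Since 0.17 < 3.841, fail to reject the null hypothesis of independence at α = 0.05.

0.17; fail to reject H₀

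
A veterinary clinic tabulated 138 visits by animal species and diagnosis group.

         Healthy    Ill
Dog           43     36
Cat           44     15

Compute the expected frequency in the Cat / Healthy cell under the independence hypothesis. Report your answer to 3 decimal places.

37.196

Row total (Cat) = 59; column total (Healthy) = 87; grand total N = 138.
Expected count = (row total × column total) / N = 59 × 87 / 138 = 37.196.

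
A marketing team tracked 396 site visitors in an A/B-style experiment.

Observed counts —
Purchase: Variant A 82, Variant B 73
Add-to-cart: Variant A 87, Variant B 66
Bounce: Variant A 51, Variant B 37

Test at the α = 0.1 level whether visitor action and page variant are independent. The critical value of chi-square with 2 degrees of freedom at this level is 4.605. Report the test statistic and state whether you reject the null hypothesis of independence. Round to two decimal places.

Row totals: 155, 153, 88. Column totals: 220, 176. Grand total N = 396.
Expected counts (row total × column total / N):
  Purchase, Variant A: 155×220/396 = 86.111
  Purchase, Variant B: 155×176/396 = 68.889
  Add-to-cart, Variant A: 153×220/396 = 85.000
  Add-to-cart, Variant B: 153×176/396 = 68.000
  Bounce, Variant A: 88×220/396 = 48.889
  Bounce, Variant B: 88×176/396 = 39.111
Contributions (O − E)²/E:
  (82 − 86.111)²/86.111 = 0.1963
  (73 − 68.889)²/68.889 = 0.2453
  (87 − 85.000)²/85.000 = 0.0471
  (66 − 68.000)²/68.000 = 0.0588
  (51 − 48.889)²/48.889 = 0.0912
  (37 − 39.111)²/39.111 = 0.1139
χ² = 0.1963 + 0.2453 + 0.0471 + 0.0588 + 0.0912 + 0.1139 = 0.75
df = (3−1)(2−1) = 2. Since 0.75 < 4.605, fail to reject the null hypothesis of independence at α = 0.1.

0.75; fail to reject H₀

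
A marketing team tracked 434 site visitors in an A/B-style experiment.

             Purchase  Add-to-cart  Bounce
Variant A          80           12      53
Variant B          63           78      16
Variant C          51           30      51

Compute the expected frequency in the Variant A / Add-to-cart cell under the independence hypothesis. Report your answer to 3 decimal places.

40.092

Row total (Variant A) = 145; column total (Add-to-cart) = 120; grand total N = 434.
Expected count = (row total × column total) / N = 145 × 120 / 434 = 40.092.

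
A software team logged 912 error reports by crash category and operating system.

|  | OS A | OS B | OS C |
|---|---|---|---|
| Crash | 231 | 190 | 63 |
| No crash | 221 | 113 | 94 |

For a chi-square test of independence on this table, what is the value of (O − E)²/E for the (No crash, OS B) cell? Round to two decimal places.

6.00

Row total (No crash) = 428; column total (OS B) = 303; N = 912.
Expected count E = 428 × 303 / 912 = 142.1974.
Contribution = (O − E)²/E = (113 − 142.1974)² / 142.1974 = 6.00.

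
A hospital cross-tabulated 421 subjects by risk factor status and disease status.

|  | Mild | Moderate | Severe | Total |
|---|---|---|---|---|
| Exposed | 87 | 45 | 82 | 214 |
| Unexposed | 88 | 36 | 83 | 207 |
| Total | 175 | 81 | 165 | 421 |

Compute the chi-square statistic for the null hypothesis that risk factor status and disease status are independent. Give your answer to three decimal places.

0.896

Grand total N = 421.
Expected counts (row total × column total / N):
  Exposed, Mild: 214×175/421 = 88.9549
  Exposed, Moderate: 214×81/421 = 41.1734
  Exposed, Severe: 214×165/421 = 83.8717
  Unexposed, Mild: 207×175/421 = 86.0451
  Unexposed, Moderate: 207×81/421 = 39.8266
  Unexposed, Severe: 207×165/421 = 81.1283
Contributions (O − E)²/E:
  (87 − 88.9549)²/88.9549 = 0.0430
  (45 − 41.1734)²/41.1734 = 0.3556
  (82 − 83.8717)²/83.8717 = 0.0418
  (88 − 86.0451)²/86.0451 = 0.0444
  (36 − 39.8266)²/39.8266 = 0.3677
  (83 − 81.1283)²/81.1283 = 0.0432
χ² = 0.0430 + 0.3556 + 0.0418 + 0.0444 + 0.3677 + 0.0432 = 0.896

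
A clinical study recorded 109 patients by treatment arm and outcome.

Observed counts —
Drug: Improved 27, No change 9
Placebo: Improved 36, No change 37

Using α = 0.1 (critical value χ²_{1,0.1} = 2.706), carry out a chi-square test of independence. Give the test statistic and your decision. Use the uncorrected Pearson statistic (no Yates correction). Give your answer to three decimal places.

6.521; reject H₀

Row totals: 36, 73. Column totals: 63, 46. Grand total N = 109.
Expected counts (row total × column total / N):
  Drug, Improved: 36×63/109 = 20.8073
  Drug, No change: 36×46/109 = 15.1927
  Placebo, Improved: 73×63/109 = 42.1927
  Placebo, No change: 73×46/109 = 30.8073
Contributions (O − E)²/E:
  (27 − 20.8073)²/20.8073 = 1.8431
  (9 − 15.1927)²/15.1927 = 2.5242
  (36 − 42.1927)²/42.1927 = 0.9089
  (37 − 30.8073)²/30.8073 = 1.2448
χ² = 1.8431 + 2.5242 + 0.9089 + 1.2448 = 6.521
df = (2−1)(2−1) = 1. Since 6.521 > 2.706, reject the null hypothesis of independence at α = 0.1.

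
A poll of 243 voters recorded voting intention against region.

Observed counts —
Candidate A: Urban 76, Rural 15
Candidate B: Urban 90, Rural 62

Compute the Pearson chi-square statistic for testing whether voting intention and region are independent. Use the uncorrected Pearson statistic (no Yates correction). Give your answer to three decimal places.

15.535

Row totals: 91, 152. Column totals: 166, 77. Grand total N = 243.
Expected counts (row total × column total / N):
  Candidate A, Urban: 91×166/243 = 62.1646
  Candidate A, Rural: 91×77/243 = 28.8354
  Candidate B, Urban: 152×166/243 = 103.8354
  Candidate B, Rural: 152×77/243 = 48.1646
Contributions (O − E)²/E:
  (76 − 62.1646)²/62.1646 = 3.0792
  (15 − 28.8354)²/28.8354 = 6.6383
  (90 − 103.8354)²/103.8354 = 1.8435
  (62 − 48.1646)²/48.1646 = 3.9743
χ² = 3.0792 + 6.6383 + 1.8435 + 3.9743 = 15.535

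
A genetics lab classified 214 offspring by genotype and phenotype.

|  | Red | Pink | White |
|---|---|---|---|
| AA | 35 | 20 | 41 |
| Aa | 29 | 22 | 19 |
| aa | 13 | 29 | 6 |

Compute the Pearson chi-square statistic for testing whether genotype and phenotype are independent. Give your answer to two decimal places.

Row totals: 96, 70, 48. Column totals: 77, 71, 66. Grand total N = 214.
Expected counts (row total × column total / N):
  AA, Red: 96×77/214 = 34.5421
  AA, Pink: 96×71/214 = 31.8505
  AA, White: 96×66/214 = 29.6075
  Aa, Red: 70×77/214 = 25.1869
  Aa, Pink: 70×71/214 = 23.2243
  Aa, White: 70×66/214 = 21.5888
  aa, Red: 48×77/214 = 17.2710
  aa, Pink: 48×71/214 = 15.9252
  aa, White: 48×66/214 = 14.8037
Contributions (O − E)²/E:
  (35 − 34.5421)²/34.5421 = 0.0061
  (20 − 31.8505)²/31.8505 = 4.4092
  (41 − 29.6075)²/29.6075 = 4.3837
  (29 − 25.1869)²/25.1869 = 0.5773
  (22 − 23.2243)²/23.2243 = 0.0645
  (19 − 21.5888)²/21.5888 = 0.3104
  (13 − 17.2710)²/17.2710 = 1.0562
  (29 − 15.9252)²/15.9252 = 10.7346
  (6 − 14.8037)²/14.8037 = 5.2355
χ² = 0.0061 + 4.4092 + 4.3837 + 0.5773 + 0.0645 + 0.3104 + 1.0562 + 10.7346 + 5.2355 = 26.78

26.78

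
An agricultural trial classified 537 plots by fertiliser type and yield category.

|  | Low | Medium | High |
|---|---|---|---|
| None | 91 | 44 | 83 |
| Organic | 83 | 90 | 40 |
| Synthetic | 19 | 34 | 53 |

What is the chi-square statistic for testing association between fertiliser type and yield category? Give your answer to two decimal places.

53.15

Row totals: 218, 213, 106. Column totals: 193, 168, 176. Grand total N = 537.
Expected counts (row total × column total / N):
  None, Low: 218×193/537 = 78.350
  None, Medium: 218×168/537 = 68.201
  None, High: 218×176/537 = 71.449
  Organic, Low: 213×193/537 = 76.553
  Organic, Medium: 213×168/537 = 66.637
  Organic, High: 213×176/537 = 69.810
  Synthetic, Low: 106×193/537 = 38.097
  Synthetic, Medium: 106×168/537 = 33.162
  Synthetic, High: 106×176/537 = 34.741
Contributions (O − E)²/E:
  (91 − 78.350)²/78.350 = 2.0424
  (44 − 68.201)²/68.201 = 8.5877
  (83 − 71.449)²/71.449 = 1.8674
  (83 − 76.553)²/76.553 = 0.5429
  (90 − 66.637)²/66.637 = 8.1911
  (40 − 69.810)²/69.810 = 12.7294
  (19 − 38.097)²/38.097 = 9.5728
  (34 − 33.162)²/33.162 = 0.0212
  (53 − 34.741)²/34.741 = 9.5965
χ² = 2.0424 + 8.5877 + 1.8674 + 0.5429 + 8.1911 + 12.7294 + 9.5728 + 0.0212 + 9.5965 = 53.15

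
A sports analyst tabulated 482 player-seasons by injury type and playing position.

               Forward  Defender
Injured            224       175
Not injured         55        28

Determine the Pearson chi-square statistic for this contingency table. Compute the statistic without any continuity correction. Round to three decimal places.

Row totals: 399, 83. Column totals: 279, 203. Grand total N = 482.
Expected counts (row total × column total / N):
  Injured, Forward: 399×279/482 = 230.9564
  Injured, Defender: 399×203/482 = 168.0436
  Not injured, Forward: 83×279/482 = 48.0436
  Not injured, Defender: 83×203/482 = 34.9564
Contributions (O − E)²/E:
  (224 − 230.9564)²/230.9564 = 0.2095
  (175 − 168.0436)²/168.0436 = 0.2880
  (55 − 48.0436)²/48.0436 = 1.0072
  (28 − 34.9564)²/34.9564 = 1.3843
χ² = 0.2095 + 0.2880 + 1.0072 + 1.3843 = 2.889

2.889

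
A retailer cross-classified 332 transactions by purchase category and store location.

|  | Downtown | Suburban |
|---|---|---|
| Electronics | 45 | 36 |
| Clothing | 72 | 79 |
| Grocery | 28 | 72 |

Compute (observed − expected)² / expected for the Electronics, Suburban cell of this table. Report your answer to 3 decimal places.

2.030

Row total (Electronics) = 81; column total (Suburban) = 187; N = 332.
Expected count E = 81 × 187 / 332 = 45.6235.
Contribution = (O − E)²/E = (36 − 45.6235)² / 45.6235 = 2.030.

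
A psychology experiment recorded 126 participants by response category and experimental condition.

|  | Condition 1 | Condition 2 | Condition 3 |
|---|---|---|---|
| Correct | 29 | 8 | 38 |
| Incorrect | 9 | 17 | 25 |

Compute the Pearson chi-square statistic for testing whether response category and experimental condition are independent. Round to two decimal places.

Row totals: 75, 51. Column totals: 38, 25, 63. Grand total N = 126.
Expected counts (row total × column total / N):
  Correct, Condition 1: 75×38/126 = 22.619
  Correct, Condition 2: 75×25/126 = 14.881
  Correct, Condition 3: 75×63/126 = 37.500
  Incorrect, Condition 1: 51×38/126 = 15.381
  Incorrect, Condition 2: 51×25/126 = 10.119
  Incorrect, Condition 3: 51×63/126 = 25.500
Contributions (O − E)²/E:
  (29 − 22.619)²/22.619 = 1.8001
  (8 − 14.881)²/14.881 = 3.1818
  (38 − 37.500)²/37.500 = 0.0067
  (9 − 15.381)²/15.381 = 2.6472
  (17 − 10.119)²/10.119 = 4.6791
  (25 − 25.500)²/25.500 = 0.0098
χ² = 1.8001 + 3.1818 + 0.0067 + 2.6472 + 4.6791 + 0.0098 = 12.32

12.32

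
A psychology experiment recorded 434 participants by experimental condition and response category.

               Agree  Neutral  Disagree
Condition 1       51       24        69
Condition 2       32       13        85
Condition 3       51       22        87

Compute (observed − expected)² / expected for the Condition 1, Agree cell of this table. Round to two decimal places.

0.96

Row total (Condition 1) = 144; column total (Agree) = 134; N = 434.
Expected count E = 144 × 134 / 434 = 44.461.
Contribution = (O − E)²/E = (51 − 44.461)² / 44.461 = 0.96.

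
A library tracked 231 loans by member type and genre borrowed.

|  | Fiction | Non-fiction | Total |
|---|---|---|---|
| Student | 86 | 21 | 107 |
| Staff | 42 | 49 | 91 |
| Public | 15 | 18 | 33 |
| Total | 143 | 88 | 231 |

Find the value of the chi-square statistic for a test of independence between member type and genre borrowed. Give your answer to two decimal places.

Grand total N = 231.
Expected counts (row total × column total / N):
  Student, Fiction: 107×143/231 = 66.238
  Student, Non-fiction: 107×88/231 = 40.762
  Staff, Fiction: 91×143/231 = 56.333
  Staff, Non-fiction: 91×88/231 = 34.667
  Public, Fiction: 33×143/231 = 20.429
  Public, Non-fiction: 33×88/231 = 12.571
Contributions (O − E)²/E:
  (86 − 66.238)²/66.238 = 5.8960
  (21 − 40.762)²/40.762 = 9.5809
  (42 − 56.333)²/56.333 = 3.6468
  (49 − 34.667)²/34.667 = 5.9259
  (15 − 20.429)²/20.429 = 1.4428
  (18 − 12.571)²/12.571 = 2.3446
χ² = 5.8960 + 9.5809 + 3.6468 + 5.9259 + 1.4428 + 2.3446 = 28.84

28.84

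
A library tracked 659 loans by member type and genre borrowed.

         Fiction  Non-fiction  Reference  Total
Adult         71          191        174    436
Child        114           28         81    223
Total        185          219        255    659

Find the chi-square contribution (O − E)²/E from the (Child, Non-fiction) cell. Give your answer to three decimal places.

28.687

Row total (Child) = 223; column total (Non-fiction) = 219; N = 659.
Expected count E = 223 × 219 / 659 = 74.1077.
Contribution = (O − E)²/E = (28 − 74.1077)² / 74.1077 = 28.687.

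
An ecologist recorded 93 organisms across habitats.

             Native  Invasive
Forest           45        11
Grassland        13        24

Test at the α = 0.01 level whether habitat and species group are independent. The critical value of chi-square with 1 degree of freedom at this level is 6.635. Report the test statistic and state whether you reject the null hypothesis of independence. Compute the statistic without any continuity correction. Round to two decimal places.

Row totals: 56, 37. Column totals: 58, 35. Grand total N = 93.
Expected counts (row total × column total / N):
  Forest, Native: 56×58/93 = 34.925
  Forest, Invasive: 56×35/93 = 21.075
  Grassland, Native: 37×58/93 = 23.075
  Grassland, Invasive: 37×35/93 = 13.925
Contributions (O − E)²/E:
  (45 − 34.925)²/34.925 = 2.9064
  (11 − 21.075)²/21.075 = 4.8164
  (13 − 23.075)²/23.075 = 4.3989
  (24 − 13.925)²/13.925 = 7.2895
χ² = 2.9064 + 4.8164 + 4.3989 + 7.2895 = 19.41
df = (2−1)(2−1) = 1. Since 19.41 > 6.635, reject the null hypothesis of independence at α = 0.01.

19.41; reject H₀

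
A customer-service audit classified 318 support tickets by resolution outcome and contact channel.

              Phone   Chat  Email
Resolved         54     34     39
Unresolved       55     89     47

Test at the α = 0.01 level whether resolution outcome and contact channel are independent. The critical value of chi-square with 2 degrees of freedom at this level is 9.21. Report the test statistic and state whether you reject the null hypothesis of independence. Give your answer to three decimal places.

12.993; reject H₀

Row totals: 127, 191. Column totals: 109, 123, 86. Grand total N = 318.
Expected counts (row total × column total / N):
  Resolved, Phone: 127×109/318 = 43.5314
  Resolved, Chat: 127×123/318 = 49.1226
  Resolved, Email: 127×86/318 = 34.3459
  Unresolved, Phone: 191×109/318 = 65.4686
  Unresolved, Chat: 191×123/318 = 73.8774
  Unresolved, Email: 191×86/318 = 51.6541
Contributions (O − E)²/E:
  (54 − 43.5314)²/43.5314 = 2.5175
  (34 − 49.1226)²/49.1226 = 4.6556
  (39 − 34.3459)²/34.3459 = 0.6307
  (55 − 65.4686)²/65.4686 = 1.6740
  (89 − 73.8774)²/73.8774 = 3.0956
  (47 − 51.6541)²/51.6541 = 0.4193
χ² = 2.5175 + 4.6556 + 0.6307 + 1.6740 + 3.0956 + 0.4193 = 12.993
df = (2−1)(3−1) = 2. Since 12.993 > 9.21, reject the null hypothesis of independence at α = 0.01.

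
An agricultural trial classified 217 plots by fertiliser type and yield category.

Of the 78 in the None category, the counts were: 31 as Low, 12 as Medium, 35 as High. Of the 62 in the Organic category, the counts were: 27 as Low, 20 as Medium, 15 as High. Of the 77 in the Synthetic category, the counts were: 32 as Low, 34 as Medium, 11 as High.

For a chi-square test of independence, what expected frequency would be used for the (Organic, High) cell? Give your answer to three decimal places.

17.429

Row total (Organic) = 62; column total (High) = 61; grand total N = 217.
Expected count = (row total × column total) / N = 62 × 61 / 217 = 17.429.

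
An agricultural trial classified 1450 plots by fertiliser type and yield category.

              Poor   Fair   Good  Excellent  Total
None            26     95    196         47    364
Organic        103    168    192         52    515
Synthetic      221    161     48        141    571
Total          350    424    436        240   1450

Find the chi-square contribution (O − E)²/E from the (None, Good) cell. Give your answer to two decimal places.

Row total (None) = 364; column total (Good) = 436; N = 1450.
Expected count E = 364 × 436 / 1450 = 109.451.
Contribution = (O − E)²/E = (196 − 109.451)² / 109.451 = 68.44.

68.44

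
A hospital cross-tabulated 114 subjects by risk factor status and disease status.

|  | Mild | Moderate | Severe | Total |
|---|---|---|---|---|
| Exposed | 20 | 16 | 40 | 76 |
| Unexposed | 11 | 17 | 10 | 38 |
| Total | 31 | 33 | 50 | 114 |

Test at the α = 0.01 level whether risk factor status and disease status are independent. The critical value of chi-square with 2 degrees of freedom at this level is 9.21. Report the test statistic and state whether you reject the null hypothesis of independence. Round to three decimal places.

Grand total N = 114.
Expected counts (row total × column total / N):
  Exposed, Mild: 76×31/114 = 20.6667
  Exposed, Moderate: 76×33/114 = 22.0000
  Exposed, Severe: 76×50/114 = 33.3333
  Unexposed, Mild: 38×31/114 = 10.3333
  Unexposed, Moderate: 38×33/114 = 11.0000
  Unexposed, Severe: 38×50/114 = 16.6667
Contributions (O − E)²/E:
  (20 − 20.6667)²/20.6667 = 0.0215
  (16 − 22.0000)²/22.0000 = 1.6364
  (40 − 33.3333)²/33.3333 = 1.3333
  (11 − 10.3333)²/10.3333 = 0.0430
  (17 − 11.0000)²/11.0000 = 3.2727
  (10 − 16.6667)²/16.6667 = 2.6667
χ² = 0.0215 + 1.6364 + 1.3333 + 0.0430 + 3.2727 + 2.6667 = 8.974
df = (2−1)(3−1) = 2. Since 8.974 < 9.21, fail to reject the null hypothesis of independence at α = 0.01.

8.974; fail to reject H₀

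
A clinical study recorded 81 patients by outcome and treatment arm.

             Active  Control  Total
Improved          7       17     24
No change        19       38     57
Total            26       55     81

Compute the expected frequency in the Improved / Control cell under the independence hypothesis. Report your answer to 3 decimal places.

Row total (Improved) = 24; column total (Control) = 55; grand total N = 81.
Expected count = (row total × column total) / N = 24 × 55 / 81 = 16.296.

16.296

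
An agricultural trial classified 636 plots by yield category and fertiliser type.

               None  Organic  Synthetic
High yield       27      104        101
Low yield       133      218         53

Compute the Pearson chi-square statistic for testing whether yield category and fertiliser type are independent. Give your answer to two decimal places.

85.27

Row totals: 232, 404. Column totals: 160, 322, 154. Grand total N = 636.
Expected counts (row total × column total / N):
  High yield, None: 232×160/636 = 58.365
  High yield, Organic: 232×322/636 = 117.459
  High yield, Synthetic: 232×154/636 = 56.176
  Low yield, None: 404×160/636 = 101.635
  Low yield, Organic: 404×322/636 = 204.541
  Low yield, Synthetic: 404×154/636 = 97.824
Contributions (O − E)²/E:
  (27 − 58.365)²/58.365 = 16.8554
  (104 − 117.459)²/117.459 = 1.5422
  (101 − 56.176)²/56.176 = 35.7660
  (133 − 101.635)²/101.635 = 9.6794
  (218 − 204.541)²/204.541 = 0.8856
  (53 − 97.824)²/97.824 = 20.5388
χ² = 16.8554 + 1.5422 + 35.7660 + 9.6794 + 0.8856 + 20.5388 = 85.27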